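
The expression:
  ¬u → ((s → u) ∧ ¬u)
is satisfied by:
  {u: True, s: False}
  {s: False, u: False}
  {s: True, u: True}


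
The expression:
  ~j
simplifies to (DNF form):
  ~j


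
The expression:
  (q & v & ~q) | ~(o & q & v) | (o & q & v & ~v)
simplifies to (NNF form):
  ~o | ~q | ~v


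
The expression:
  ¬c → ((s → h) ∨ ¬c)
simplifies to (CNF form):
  True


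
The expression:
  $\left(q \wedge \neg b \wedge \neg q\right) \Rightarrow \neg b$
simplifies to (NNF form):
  $\text{True}$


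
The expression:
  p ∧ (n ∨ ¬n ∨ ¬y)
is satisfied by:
  {p: True}


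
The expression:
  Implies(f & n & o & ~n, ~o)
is always true.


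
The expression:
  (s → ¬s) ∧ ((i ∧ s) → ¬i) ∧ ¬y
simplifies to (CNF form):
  ¬s ∧ ¬y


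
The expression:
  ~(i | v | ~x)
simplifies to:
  x & ~i & ~v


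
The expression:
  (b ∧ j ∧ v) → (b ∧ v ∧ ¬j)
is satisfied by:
  {v: False, b: False, j: False}
  {j: True, v: False, b: False}
  {b: True, v: False, j: False}
  {j: True, b: True, v: False}
  {v: True, j: False, b: False}
  {j: True, v: True, b: False}
  {b: True, v: True, j: False}


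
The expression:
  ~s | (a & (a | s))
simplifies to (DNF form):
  a | ~s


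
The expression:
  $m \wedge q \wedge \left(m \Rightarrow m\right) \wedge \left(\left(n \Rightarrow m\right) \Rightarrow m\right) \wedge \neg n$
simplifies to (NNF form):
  $m \wedge q \wedge \neg n$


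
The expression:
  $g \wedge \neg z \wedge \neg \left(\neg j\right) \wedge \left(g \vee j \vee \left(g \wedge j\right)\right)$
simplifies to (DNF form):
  $g \wedge j \wedge \neg z$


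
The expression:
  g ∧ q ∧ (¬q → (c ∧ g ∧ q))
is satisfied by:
  {g: True, q: True}


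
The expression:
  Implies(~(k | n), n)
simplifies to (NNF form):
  k | n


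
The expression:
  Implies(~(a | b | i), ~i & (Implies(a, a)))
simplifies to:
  True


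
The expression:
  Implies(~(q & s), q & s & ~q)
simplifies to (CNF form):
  q & s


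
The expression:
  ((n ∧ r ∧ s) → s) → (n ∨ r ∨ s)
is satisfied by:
  {r: True, n: True, s: True}
  {r: True, n: True, s: False}
  {r: True, s: True, n: False}
  {r: True, s: False, n: False}
  {n: True, s: True, r: False}
  {n: True, s: False, r: False}
  {s: True, n: False, r: False}


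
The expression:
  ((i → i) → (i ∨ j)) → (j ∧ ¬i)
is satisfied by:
  {i: False}


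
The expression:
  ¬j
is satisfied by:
  {j: False}


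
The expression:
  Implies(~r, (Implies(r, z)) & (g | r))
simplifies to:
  g | r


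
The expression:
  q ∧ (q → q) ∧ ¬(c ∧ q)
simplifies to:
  q ∧ ¬c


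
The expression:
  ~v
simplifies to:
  ~v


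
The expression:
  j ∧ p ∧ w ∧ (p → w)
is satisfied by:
  {p: True, j: True, w: True}


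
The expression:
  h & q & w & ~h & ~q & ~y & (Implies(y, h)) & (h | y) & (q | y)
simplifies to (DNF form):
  False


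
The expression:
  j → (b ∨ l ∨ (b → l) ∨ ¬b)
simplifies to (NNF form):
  True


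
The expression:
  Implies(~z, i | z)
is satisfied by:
  {i: True, z: True}
  {i: True, z: False}
  {z: True, i: False}


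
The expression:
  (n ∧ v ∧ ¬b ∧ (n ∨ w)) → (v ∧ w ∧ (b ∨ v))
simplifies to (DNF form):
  b ∨ w ∨ ¬n ∨ ¬v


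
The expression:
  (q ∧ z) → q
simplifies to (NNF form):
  True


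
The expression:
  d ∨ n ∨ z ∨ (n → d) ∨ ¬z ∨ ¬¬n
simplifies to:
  True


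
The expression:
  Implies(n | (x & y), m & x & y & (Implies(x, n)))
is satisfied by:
  {m: True, x: False, n: False, y: False}
  {y: False, x: False, m: False, n: False}
  {y: True, m: True, x: False, n: False}
  {y: True, x: False, m: False, n: False}
  {m: True, x: True, y: False, n: False}
  {x: True, y: False, m: False, n: False}
  {y: True, n: True, m: True, x: True}


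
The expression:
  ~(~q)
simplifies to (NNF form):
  q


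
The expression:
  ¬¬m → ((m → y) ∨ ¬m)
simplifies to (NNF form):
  y ∨ ¬m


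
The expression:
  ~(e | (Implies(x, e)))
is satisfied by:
  {x: True, e: False}


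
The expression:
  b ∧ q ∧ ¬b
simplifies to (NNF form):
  False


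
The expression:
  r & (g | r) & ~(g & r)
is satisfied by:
  {r: True, g: False}


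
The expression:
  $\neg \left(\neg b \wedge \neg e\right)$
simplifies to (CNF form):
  $b \vee e$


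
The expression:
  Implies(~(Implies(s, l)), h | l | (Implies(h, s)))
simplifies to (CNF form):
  True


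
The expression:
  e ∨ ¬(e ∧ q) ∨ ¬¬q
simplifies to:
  True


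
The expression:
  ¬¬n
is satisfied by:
  {n: True}


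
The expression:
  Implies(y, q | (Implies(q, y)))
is always true.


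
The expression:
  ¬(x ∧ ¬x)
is always true.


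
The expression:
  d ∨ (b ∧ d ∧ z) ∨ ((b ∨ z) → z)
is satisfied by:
  {d: True, z: True, b: False}
  {d: True, z: False, b: False}
  {z: True, d: False, b: False}
  {d: False, z: False, b: False}
  {b: True, d: True, z: True}
  {b: True, d: True, z: False}
  {b: True, z: True, d: False}


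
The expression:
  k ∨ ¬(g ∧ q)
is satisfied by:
  {k: True, g: False, q: False}
  {g: False, q: False, k: False}
  {k: True, q: True, g: False}
  {q: True, g: False, k: False}
  {k: True, g: True, q: False}
  {g: True, k: False, q: False}
  {k: True, q: True, g: True}


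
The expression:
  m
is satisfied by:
  {m: True}


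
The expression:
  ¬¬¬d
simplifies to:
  ¬d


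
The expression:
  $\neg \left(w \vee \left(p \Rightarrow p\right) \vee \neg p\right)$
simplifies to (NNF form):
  $\text{False}$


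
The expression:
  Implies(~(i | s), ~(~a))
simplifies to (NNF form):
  a | i | s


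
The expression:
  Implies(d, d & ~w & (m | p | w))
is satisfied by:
  {p: True, m: True, w: False, d: False}
  {p: True, m: False, w: False, d: False}
  {m: True, p: False, w: False, d: False}
  {p: False, m: False, w: False, d: False}
  {p: True, w: True, m: True, d: False}
  {p: True, w: True, m: False, d: False}
  {w: True, m: True, p: False, d: False}
  {w: True, m: False, p: False, d: False}
  {d: True, p: True, m: True, w: False}
  {d: True, p: True, m: False, w: False}
  {d: True, m: True, w: False, p: False}


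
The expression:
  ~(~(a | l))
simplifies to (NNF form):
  a | l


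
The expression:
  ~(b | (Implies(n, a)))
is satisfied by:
  {n: True, b: False, a: False}


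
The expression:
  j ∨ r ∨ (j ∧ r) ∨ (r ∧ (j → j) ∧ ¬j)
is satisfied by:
  {r: True, j: True}
  {r: True, j: False}
  {j: True, r: False}


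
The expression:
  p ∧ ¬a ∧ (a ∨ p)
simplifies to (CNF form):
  p ∧ ¬a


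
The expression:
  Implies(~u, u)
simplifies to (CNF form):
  u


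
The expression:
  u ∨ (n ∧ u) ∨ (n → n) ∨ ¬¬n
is always true.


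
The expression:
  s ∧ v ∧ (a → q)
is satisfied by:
  {v: True, s: True, q: True, a: False}
  {v: True, s: True, q: False, a: False}
  {v: True, s: True, a: True, q: True}


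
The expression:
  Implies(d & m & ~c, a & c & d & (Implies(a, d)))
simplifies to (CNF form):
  c | ~d | ~m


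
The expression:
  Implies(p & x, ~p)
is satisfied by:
  {p: False, x: False}
  {x: True, p: False}
  {p: True, x: False}


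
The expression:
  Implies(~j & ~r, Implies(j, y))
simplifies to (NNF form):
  True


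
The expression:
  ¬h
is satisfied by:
  {h: False}


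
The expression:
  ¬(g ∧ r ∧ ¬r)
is always true.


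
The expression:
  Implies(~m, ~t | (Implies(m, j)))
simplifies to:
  True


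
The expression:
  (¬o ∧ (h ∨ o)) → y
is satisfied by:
  {y: True, o: True, h: False}
  {y: True, h: False, o: False}
  {o: True, h: False, y: False}
  {o: False, h: False, y: False}
  {y: True, o: True, h: True}
  {y: True, h: True, o: False}
  {o: True, h: True, y: False}


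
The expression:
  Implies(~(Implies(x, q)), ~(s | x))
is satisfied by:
  {q: True, x: False}
  {x: False, q: False}
  {x: True, q: True}


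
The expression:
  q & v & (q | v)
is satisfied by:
  {q: True, v: True}


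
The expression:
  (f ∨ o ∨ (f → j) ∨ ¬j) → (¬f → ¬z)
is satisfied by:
  {f: True, z: False}
  {z: False, f: False}
  {z: True, f: True}


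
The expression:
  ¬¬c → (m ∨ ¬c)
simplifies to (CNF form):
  m ∨ ¬c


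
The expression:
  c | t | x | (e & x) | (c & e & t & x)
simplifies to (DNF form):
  c | t | x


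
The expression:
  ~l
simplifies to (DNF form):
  ~l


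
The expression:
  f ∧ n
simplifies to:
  f ∧ n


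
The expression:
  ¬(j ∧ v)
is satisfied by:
  {v: False, j: False}
  {j: True, v: False}
  {v: True, j: False}


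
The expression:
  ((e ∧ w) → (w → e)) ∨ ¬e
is always true.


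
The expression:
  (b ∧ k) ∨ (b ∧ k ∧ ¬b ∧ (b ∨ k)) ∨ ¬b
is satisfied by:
  {k: True, b: False}
  {b: False, k: False}
  {b: True, k: True}


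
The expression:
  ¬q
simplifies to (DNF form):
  ¬q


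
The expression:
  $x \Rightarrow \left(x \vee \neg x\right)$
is always true.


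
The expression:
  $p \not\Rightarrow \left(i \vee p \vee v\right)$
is never true.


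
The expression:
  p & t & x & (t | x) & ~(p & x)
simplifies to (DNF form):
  False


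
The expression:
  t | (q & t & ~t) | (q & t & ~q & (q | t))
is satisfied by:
  {t: True}


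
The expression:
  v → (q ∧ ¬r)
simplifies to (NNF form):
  (q ∧ ¬r) ∨ ¬v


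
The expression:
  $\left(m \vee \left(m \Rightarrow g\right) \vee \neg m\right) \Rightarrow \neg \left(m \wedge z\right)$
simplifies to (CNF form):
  $\neg m \vee \neg z$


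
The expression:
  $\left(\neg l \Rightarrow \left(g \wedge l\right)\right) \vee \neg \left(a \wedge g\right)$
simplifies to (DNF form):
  $l \vee \neg a \vee \neg g$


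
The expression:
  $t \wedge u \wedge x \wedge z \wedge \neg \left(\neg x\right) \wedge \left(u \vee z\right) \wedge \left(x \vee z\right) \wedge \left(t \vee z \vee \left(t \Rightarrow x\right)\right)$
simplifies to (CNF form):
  $t \wedge u \wedge x \wedge z$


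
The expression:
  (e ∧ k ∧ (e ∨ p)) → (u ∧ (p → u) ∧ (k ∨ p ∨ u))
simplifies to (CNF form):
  u ∨ ¬e ∨ ¬k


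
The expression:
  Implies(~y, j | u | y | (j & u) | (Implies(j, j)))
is always true.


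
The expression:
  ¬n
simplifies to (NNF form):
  ¬n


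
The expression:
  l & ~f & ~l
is never true.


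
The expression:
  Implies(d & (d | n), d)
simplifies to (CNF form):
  True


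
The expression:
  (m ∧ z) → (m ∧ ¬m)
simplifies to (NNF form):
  ¬m ∨ ¬z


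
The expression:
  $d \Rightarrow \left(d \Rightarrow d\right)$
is always true.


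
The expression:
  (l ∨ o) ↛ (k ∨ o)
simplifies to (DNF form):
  l ∧ ¬k ∧ ¬o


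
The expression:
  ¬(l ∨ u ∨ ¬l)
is never true.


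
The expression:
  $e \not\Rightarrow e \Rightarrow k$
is always true.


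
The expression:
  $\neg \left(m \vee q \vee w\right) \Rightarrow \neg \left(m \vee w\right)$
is always true.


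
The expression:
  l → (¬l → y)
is always true.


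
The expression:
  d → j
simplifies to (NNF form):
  j ∨ ¬d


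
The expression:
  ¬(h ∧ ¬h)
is always true.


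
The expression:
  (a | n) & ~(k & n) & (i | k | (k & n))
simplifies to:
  (a | n) & (i | k) & (~k | ~n)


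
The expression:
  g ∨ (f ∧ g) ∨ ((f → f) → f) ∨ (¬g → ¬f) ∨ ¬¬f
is always true.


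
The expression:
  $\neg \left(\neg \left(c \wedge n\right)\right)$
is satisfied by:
  {c: True, n: True}


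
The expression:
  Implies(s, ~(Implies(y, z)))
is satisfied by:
  {y: True, s: False, z: False}
  {y: False, s: False, z: False}
  {z: True, y: True, s: False}
  {z: True, y: False, s: False}
  {s: True, y: True, z: False}


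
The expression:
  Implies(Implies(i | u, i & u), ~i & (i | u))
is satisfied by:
  {i: True, u: False}
  {u: True, i: False}


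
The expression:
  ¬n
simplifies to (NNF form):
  ¬n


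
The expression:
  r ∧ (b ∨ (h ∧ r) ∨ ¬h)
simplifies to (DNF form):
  r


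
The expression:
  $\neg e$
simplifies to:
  $\neg e$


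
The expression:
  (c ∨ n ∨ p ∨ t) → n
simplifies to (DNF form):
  n ∨ (¬c ∧ ¬p ∧ ¬t)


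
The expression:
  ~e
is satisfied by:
  {e: False}


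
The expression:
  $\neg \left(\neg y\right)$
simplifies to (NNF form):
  $y$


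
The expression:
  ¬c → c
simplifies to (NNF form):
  c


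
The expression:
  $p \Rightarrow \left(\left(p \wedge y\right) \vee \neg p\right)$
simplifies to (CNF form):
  $y \vee \neg p$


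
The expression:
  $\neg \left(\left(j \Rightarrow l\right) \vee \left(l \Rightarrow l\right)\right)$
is never true.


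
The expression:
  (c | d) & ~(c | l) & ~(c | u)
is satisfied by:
  {d: True, u: False, l: False, c: False}


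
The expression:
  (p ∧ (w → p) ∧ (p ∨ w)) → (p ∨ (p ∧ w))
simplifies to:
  True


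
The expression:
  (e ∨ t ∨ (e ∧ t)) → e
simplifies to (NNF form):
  e ∨ ¬t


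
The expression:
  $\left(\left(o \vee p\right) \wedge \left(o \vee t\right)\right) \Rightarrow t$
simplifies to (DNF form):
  $t \vee \neg o$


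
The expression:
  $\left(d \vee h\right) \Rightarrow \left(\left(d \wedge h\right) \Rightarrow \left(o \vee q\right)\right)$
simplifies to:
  $o \vee q \vee \neg d \vee \neg h$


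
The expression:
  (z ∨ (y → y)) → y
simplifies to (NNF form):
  y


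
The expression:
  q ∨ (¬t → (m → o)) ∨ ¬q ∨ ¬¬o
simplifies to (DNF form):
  True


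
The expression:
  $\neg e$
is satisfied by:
  {e: False}


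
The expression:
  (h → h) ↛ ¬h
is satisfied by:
  {h: True}


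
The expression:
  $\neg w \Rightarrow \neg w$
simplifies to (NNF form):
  $\text{True}$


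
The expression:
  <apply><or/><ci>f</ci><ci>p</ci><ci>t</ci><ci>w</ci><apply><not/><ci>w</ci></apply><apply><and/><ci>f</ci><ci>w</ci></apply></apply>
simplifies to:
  <true/>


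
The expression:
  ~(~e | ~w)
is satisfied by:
  {e: True, w: True}


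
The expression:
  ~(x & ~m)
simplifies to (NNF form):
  m | ~x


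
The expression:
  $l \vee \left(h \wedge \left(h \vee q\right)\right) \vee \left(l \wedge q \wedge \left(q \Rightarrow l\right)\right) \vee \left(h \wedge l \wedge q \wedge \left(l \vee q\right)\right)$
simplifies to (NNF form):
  $h \vee l$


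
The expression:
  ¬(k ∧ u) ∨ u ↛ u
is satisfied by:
  {u: False, k: False}
  {k: True, u: False}
  {u: True, k: False}


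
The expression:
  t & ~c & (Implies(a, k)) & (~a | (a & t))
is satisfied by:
  {t: True, k: True, a: False, c: False}
  {t: True, k: False, a: False, c: False}
  {t: True, a: True, k: True, c: False}


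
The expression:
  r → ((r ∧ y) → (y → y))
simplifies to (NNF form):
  True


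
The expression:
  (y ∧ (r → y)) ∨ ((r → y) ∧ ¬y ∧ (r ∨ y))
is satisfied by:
  {y: True}


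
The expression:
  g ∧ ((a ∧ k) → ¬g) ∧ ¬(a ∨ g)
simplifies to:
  False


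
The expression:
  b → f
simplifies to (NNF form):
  f ∨ ¬b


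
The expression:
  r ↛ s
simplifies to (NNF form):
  r ∧ ¬s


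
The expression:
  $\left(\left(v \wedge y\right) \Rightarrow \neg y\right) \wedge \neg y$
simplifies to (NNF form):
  $\neg y$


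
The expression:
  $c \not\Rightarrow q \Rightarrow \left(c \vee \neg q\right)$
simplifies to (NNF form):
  $\text{True}$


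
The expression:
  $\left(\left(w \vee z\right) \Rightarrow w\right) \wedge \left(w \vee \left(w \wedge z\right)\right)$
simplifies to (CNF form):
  $w$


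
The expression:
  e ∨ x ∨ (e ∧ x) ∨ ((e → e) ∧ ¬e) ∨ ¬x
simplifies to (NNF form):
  True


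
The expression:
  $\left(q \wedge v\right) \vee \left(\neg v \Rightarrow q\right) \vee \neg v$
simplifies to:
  $\text{True}$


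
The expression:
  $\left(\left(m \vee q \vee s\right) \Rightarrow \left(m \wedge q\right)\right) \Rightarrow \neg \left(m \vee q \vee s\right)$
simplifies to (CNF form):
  $\neg m \vee \neg q$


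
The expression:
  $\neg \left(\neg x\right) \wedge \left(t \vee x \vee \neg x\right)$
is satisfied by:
  {x: True}


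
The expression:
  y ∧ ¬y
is never true.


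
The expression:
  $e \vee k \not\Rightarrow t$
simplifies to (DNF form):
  $e \vee \left(k \wedge \neg t\right)$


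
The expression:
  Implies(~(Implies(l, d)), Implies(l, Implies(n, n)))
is always true.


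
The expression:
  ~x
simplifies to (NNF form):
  ~x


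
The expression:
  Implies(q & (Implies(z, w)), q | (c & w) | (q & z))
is always true.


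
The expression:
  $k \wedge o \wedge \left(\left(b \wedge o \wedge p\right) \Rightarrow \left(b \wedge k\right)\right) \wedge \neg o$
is never true.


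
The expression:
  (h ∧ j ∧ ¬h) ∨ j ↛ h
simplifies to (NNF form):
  j ∧ ¬h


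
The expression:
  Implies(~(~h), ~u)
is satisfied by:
  {h: False, u: False}
  {u: True, h: False}
  {h: True, u: False}


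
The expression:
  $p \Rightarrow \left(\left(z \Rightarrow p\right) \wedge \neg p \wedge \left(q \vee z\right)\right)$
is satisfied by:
  {p: False}


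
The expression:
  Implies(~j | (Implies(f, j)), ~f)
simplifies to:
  ~f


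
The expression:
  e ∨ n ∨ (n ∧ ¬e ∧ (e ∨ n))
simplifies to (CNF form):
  e ∨ n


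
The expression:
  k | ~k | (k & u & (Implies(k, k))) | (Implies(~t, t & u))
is always true.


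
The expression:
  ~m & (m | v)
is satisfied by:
  {v: True, m: False}


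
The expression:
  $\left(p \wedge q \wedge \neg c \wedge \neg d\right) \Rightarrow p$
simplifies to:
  $\text{True}$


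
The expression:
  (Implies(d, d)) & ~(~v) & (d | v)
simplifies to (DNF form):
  v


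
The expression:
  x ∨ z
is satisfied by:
  {x: True, z: True}
  {x: True, z: False}
  {z: True, x: False}


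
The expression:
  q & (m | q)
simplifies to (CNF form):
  q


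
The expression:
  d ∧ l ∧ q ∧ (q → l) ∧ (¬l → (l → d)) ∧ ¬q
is never true.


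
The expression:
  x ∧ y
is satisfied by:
  {x: True, y: True}


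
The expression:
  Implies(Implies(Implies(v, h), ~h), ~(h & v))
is always true.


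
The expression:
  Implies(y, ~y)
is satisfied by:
  {y: False}


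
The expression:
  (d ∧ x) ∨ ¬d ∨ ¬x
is always true.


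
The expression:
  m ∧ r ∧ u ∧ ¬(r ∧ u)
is never true.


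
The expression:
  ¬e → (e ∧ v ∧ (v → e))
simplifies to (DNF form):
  e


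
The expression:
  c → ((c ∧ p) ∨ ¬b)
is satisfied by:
  {p: True, c: False, b: False}
  {c: False, b: False, p: False}
  {b: True, p: True, c: False}
  {b: True, c: False, p: False}
  {p: True, c: True, b: False}
  {c: True, p: False, b: False}
  {b: True, c: True, p: True}


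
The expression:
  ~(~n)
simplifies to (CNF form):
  n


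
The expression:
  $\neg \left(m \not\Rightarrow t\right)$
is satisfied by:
  {t: True, m: False}
  {m: False, t: False}
  {m: True, t: True}


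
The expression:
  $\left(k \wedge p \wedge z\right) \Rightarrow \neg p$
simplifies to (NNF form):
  $\neg k \vee \neg p \vee \neg z$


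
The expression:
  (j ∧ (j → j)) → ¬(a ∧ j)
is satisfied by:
  {a: False, j: False}
  {j: True, a: False}
  {a: True, j: False}


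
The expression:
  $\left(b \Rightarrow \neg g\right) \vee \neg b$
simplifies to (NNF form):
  $\neg b \vee \neg g$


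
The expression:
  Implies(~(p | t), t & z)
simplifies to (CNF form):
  p | t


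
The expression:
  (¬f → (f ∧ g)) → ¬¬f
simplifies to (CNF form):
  True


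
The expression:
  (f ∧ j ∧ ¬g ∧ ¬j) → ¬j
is always true.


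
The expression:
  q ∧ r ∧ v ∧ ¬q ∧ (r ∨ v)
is never true.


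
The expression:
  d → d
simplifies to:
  True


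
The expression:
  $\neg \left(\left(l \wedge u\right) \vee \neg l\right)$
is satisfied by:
  {l: True, u: False}


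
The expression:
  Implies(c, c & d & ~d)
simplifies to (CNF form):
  ~c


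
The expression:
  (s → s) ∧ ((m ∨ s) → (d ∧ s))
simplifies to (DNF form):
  (d ∧ s) ∨ (¬m ∧ ¬s)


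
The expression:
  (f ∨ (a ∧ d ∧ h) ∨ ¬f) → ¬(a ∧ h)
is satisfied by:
  {h: False, a: False}
  {a: True, h: False}
  {h: True, a: False}


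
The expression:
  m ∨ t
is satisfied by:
  {t: True, m: True}
  {t: True, m: False}
  {m: True, t: False}


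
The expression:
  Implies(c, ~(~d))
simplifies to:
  d | ~c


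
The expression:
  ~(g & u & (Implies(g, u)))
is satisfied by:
  {g: False, u: False}
  {u: True, g: False}
  {g: True, u: False}


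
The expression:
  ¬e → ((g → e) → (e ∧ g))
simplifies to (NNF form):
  e ∨ g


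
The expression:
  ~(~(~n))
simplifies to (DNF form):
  ~n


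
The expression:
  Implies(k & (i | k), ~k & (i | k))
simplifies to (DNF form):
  ~k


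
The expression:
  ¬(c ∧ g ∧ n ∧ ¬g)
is always true.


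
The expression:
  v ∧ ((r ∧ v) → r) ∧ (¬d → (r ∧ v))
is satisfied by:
  {r: True, d: True, v: True}
  {r: True, v: True, d: False}
  {d: True, v: True, r: False}


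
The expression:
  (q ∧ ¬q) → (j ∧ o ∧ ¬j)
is always true.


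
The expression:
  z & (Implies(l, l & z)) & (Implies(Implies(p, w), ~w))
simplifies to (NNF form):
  z & ~w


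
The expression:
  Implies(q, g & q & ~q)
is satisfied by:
  {q: False}


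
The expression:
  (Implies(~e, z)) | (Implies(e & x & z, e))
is always true.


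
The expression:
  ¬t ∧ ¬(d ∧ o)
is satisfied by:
  {o: False, t: False, d: False}
  {d: True, o: False, t: False}
  {o: True, d: False, t: False}


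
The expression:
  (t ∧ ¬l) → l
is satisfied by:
  {l: True, t: False}
  {t: False, l: False}
  {t: True, l: True}


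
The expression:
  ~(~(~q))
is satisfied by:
  {q: False}


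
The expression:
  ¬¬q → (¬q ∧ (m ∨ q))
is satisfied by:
  {q: False}


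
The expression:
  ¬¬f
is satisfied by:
  {f: True}


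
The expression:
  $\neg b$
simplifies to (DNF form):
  $\neg b$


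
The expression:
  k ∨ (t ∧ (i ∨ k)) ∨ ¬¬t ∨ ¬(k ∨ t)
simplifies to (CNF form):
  True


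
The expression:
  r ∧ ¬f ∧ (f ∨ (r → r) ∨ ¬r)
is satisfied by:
  {r: True, f: False}


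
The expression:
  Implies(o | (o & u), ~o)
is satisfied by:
  {o: False}


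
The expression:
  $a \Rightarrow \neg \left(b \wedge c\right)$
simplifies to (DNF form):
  $\neg a \vee \neg b \vee \neg c$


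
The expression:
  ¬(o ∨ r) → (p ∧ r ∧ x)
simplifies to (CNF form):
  o ∨ r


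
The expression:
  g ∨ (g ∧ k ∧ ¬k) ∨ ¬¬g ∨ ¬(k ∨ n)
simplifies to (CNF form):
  (g ∨ ¬k) ∧ (g ∨ ¬n)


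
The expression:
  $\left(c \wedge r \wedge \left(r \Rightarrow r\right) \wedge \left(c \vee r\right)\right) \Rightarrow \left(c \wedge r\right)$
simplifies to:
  $\text{True}$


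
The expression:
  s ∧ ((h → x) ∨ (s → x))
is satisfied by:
  {x: True, s: True, h: False}
  {s: True, h: False, x: False}
  {x: True, h: True, s: True}


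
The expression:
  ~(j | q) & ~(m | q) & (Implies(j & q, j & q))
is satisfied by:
  {q: False, j: False, m: False}


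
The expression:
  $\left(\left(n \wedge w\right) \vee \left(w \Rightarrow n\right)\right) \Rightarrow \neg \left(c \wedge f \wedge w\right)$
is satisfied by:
  {w: False, c: False, n: False, f: False}
  {f: True, w: False, c: False, n: False}
  {n: True, w: False, c: False, f: False}
  {f: True, n: True, w: False, c: False}
  {c: True, f: False, w: False, n: False}
  {f: True, c: True, w: False, n: False}
  {n: True, c: True, f: False, w: False}
  {f: True, n: True, c: True, w: False}
  {w: True, n: False, c: False, f: False}
  {f: True, w: True, n: False, c: False}
  {n: True, w: True, f: False, c: False}
  {f: True, n: True, w: True, c: False}
  {c: True, w: True, n: False, f: False}
  {f: True, c: True, w: True, n: False}
  {n: True, c: True, w: True, f: False}


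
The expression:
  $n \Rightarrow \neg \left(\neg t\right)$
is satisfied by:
  {t: True, n: False}
  {n: False, t: False}
  {n: True, t: True}


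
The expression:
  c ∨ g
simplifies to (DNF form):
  c ∨ g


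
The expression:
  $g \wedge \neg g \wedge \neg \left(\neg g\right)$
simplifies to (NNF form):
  $\text{False}$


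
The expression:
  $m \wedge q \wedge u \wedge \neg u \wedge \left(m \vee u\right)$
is never true.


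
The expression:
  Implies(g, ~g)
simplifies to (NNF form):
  ~g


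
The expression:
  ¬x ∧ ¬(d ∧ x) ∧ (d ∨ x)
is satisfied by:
  {d: True, x: False}


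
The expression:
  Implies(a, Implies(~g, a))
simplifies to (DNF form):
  True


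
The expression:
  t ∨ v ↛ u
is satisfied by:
  {t: True, v: True, u: False}
  {t: True, u: False, v: False}
  {t: True, v: True, u: True}
  {t: True, u: True, v: False}
  {v: True, u: False, t: False}


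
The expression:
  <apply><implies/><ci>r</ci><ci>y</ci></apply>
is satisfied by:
  {y: True, r: False}
  {r: False, y: False}
  {r: True, y: True}


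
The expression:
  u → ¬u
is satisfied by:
  {u: False}


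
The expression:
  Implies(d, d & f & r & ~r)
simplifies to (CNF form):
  ~d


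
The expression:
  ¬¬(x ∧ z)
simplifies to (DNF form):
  x ∧ z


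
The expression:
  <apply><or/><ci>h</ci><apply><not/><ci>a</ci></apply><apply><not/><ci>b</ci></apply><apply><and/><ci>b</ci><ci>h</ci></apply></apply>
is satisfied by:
  {h: True, a: False, b: False}
  {h: False, a: False, b: False}
  {b: True, h: True, a: False}
  {b: True, h: False, a: False}
  {a: True, h: True, b: False}
  {a: True, h: False, b: False}
  {a: True, b: True, h: True}


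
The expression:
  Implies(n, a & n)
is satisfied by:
  {a: True, n: False}
  {n: False, a: False}
  {n: True, a: True}


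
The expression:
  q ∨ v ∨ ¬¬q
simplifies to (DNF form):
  q ∨ v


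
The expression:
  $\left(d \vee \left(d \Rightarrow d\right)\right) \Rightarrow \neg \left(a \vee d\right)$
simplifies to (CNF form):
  $\neg a \wedge \neg d$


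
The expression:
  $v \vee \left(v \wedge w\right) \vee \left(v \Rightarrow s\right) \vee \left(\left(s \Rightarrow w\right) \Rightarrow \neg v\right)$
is always true.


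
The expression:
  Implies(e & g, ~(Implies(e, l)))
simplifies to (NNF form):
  ~e | ~g | ~l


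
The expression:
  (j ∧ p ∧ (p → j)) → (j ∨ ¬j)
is always true.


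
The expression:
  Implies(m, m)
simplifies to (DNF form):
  True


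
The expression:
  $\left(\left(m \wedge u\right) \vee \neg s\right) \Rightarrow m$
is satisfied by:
  {m: True, s: True}
  {m: True, s: False}
  {s: True, m: False}


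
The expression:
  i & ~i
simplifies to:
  False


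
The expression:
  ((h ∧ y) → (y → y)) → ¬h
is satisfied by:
  {h: False}


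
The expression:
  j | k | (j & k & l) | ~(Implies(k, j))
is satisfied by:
  {k: True, j: True}
  {k: True, j: False}
  {j: True, k: False}


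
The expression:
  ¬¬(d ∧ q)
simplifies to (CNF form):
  d ∧ q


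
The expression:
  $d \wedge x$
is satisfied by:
  {d: True, x: True}


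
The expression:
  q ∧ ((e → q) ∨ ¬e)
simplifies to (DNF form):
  q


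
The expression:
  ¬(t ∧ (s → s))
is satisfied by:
  {t: False}


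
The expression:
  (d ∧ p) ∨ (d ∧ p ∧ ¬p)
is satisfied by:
  {p: True, d: True}


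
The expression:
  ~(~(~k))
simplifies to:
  ~k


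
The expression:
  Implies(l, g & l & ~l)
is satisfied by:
  {l: False}


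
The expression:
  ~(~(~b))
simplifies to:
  ~b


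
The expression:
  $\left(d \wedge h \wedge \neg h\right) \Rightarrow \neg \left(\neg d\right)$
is always true.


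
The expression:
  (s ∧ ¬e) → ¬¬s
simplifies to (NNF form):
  True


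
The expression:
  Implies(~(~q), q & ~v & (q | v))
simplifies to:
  ~q | ~v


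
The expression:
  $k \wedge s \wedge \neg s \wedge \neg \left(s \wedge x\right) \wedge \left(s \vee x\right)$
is never true.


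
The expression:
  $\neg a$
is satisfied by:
  {a: False}


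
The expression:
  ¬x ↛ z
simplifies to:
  ¬x ∧ ¬z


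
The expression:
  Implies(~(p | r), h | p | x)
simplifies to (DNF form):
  h | p | r | x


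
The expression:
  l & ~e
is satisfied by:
  {l: True, e: False}


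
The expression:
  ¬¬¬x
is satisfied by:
  {x: False}


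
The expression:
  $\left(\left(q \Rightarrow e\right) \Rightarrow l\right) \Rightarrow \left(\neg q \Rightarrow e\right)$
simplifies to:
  $e \vee q \vee \neg l$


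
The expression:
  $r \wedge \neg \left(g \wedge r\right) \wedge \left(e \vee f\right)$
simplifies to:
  $r \wedge \neg g \wedge \left(e \vee f\right)$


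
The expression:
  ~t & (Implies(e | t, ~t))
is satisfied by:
  {t: False}


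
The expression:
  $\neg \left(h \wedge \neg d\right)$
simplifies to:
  $d \vee \neg h$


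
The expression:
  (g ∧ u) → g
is always true.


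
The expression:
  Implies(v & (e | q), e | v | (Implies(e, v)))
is always true.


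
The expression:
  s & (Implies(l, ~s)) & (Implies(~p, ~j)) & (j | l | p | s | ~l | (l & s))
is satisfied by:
  {s: True, p: True, j: False, l: False}
  {s: True, p: False, j: False, l: False}
  {s: True, j: True, p: True, l: False}


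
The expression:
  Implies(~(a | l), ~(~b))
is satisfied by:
  {a: True, b: True, l: True}
  {a: True, b: True, l: False}
  {a: True, l: True, b: False}
  {a: True, l: False, b: False}
  {b: True, l: True, a: False}
  {b: True, l: False, a: False}
  {l: True, b: False, a: False}


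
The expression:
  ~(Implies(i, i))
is never true.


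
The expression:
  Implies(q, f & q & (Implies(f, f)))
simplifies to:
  f | ~q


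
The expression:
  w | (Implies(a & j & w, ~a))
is always true.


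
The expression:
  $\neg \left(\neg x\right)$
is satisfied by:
  {x: True}


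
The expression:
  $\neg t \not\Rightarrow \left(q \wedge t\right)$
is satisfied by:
  {t: False}


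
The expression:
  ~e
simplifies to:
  ~e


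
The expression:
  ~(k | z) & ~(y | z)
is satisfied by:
  {y: False, z: False, k: False}


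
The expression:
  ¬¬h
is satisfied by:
  {h: True}


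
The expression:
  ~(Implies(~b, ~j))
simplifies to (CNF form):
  j & ~b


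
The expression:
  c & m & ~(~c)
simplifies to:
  c & m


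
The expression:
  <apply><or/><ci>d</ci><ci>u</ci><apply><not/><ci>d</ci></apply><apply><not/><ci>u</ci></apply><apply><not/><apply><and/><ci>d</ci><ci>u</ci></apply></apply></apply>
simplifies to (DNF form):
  <true/>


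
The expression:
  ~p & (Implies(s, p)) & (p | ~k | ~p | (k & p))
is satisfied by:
  {p: False, s: False}


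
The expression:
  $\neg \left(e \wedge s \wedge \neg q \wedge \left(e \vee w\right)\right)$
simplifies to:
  $q \vee \neg e \vee \neg s$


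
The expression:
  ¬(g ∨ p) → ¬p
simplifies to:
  True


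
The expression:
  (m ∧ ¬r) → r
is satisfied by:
  {r: True, m: False}
  {m: False, r: False}
  {m: True, r: True}


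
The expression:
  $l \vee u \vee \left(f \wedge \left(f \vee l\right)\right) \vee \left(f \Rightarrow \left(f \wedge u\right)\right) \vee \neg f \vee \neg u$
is always true.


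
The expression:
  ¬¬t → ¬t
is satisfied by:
  {t: False}


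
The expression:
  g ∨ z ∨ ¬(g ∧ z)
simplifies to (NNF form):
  True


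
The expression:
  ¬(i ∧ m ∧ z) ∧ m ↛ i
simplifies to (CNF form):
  m ∧ ¬i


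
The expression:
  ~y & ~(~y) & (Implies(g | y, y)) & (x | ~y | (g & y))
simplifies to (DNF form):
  False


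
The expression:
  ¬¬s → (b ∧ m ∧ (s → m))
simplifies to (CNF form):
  (b ∨ ¬s) ∧ (m ∨ ¬s)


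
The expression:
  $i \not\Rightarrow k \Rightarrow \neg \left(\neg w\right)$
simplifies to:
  $k \vee w \vee \neg i$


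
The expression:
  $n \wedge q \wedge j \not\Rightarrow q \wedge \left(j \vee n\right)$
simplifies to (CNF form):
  $\text{False}$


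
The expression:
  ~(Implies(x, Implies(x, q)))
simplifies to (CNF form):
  x & ~q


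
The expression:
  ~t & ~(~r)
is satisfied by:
  {r: True, t: False}


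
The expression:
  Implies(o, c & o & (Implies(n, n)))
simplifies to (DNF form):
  c | ~o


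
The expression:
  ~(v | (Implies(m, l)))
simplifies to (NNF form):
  m & ~l & ~v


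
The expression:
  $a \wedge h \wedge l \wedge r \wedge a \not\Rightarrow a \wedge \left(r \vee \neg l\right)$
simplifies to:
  $\text{False}$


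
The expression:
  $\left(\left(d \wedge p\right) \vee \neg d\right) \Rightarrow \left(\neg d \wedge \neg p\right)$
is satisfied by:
  {p: False}


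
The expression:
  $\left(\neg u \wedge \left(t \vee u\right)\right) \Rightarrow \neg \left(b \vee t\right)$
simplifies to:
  $u \vee \neg t$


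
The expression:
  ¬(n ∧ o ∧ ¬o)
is always true.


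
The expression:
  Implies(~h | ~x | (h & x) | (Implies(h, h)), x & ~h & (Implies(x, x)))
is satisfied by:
  {x: True, h: False}


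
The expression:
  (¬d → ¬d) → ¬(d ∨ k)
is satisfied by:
  {d: False, k: False}


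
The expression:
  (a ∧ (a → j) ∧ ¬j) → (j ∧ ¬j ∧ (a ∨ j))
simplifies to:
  True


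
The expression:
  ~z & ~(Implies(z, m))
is never true.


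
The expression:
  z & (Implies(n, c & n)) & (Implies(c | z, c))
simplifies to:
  c & z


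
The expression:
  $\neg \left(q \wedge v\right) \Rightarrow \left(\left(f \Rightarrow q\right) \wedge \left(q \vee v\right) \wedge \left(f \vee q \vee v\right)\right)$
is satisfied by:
  {q: True, v: True, f: False}
  {q: True, f: False, v: False}
  {q: True, v: True, f: True}
  {q: True, f: True, v: False}
  {v: True, f: False, q: False}


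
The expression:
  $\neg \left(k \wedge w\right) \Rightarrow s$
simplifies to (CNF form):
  $\left(k \vee s\right) \wedge \left(s \vee w\right)$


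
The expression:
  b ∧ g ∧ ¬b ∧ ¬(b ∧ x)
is never true.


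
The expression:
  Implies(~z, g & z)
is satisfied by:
  {z: True}


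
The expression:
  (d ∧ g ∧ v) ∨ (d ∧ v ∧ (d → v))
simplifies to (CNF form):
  d ∧ v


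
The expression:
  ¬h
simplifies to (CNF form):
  ¬h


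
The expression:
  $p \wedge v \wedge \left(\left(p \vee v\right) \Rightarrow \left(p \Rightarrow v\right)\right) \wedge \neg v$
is never true.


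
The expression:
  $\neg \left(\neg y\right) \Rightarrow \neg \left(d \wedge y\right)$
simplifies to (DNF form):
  $\neg d \vee \neg y$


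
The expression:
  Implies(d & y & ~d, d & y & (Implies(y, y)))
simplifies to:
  True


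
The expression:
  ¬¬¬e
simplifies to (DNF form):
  ¬e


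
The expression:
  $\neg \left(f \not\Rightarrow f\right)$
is always true.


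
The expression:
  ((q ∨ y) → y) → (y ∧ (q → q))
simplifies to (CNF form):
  q ∨ y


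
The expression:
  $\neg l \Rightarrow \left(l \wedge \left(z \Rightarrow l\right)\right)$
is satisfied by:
  {l: True}


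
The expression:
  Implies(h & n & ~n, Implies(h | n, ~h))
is always true.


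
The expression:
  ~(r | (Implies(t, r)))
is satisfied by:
  {t: True, r: False}


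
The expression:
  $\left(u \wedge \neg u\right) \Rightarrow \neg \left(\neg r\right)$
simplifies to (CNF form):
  $\text{True}$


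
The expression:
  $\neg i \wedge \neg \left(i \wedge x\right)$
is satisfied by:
  {i: False}


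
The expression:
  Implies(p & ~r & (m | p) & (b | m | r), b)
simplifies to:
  b | r | ~m | ~p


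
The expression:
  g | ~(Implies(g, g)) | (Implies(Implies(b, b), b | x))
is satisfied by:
  {b: True, g: True, x: True}
  {b: True, g: True, x: False}
  {b: True, x: True, g: False}
  {b: True, x: False, g: False}
  {g: True, x: True, b: False}
  {g: True, x: False, b: False}
  {x: True, g: False, b: False}


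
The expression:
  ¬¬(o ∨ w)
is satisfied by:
  {o: True, w: True}
  {o: True, w: False}
  {w: True, o: False}


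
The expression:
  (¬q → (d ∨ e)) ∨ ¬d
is always true.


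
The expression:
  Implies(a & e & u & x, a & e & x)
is always true.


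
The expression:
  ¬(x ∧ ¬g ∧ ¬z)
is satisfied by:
  {z: True, g: True, x: False}
  {z: True, g: False, x: False}
  {g: True, z: False, x: False}
  {z: False, g: False, x: False}
  {x: True, z: True, g: True}
  {x: True, z: True, g: False}
  {x: True, g: True, z: False}


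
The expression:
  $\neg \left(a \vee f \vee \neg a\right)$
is never true.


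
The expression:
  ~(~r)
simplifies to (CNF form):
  r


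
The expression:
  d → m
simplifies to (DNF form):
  m ∨ ¬d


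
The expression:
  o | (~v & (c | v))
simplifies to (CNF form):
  (c | o) & (o | ~v)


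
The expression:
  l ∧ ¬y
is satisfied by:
  {l: True, y: False}


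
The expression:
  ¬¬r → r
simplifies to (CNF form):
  True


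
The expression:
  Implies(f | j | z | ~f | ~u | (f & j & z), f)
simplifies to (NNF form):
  f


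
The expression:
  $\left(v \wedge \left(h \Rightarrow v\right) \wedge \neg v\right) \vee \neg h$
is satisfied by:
  {h: False}


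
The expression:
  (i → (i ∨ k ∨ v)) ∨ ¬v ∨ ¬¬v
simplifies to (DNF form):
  True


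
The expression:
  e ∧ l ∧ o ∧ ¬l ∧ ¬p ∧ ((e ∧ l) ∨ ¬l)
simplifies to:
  False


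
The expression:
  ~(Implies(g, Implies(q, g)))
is never true.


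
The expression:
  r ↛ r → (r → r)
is always true.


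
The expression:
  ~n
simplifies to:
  ~n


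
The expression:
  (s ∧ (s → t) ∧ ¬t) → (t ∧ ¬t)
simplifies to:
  True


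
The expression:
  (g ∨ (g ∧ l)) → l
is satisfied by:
  {l: True, g: False}
  {g: False, l: False}
  {g: True, l: True}


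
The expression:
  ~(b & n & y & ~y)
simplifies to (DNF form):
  True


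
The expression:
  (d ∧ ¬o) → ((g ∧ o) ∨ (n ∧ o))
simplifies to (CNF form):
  o ∨ ¬d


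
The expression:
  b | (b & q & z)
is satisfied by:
  {b: True}


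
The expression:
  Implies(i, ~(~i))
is always true.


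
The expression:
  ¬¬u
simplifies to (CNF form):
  u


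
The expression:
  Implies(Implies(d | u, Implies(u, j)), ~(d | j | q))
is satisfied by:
  {u: True, q: False, j: False, d: False}
  {d: True, u: True, q: False, j: False}
  {u: True, q: True, d: False, j: False}
  {d: True, u: True, q: True, j: False}
  {d: False, q: False, u: False, j: False}
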